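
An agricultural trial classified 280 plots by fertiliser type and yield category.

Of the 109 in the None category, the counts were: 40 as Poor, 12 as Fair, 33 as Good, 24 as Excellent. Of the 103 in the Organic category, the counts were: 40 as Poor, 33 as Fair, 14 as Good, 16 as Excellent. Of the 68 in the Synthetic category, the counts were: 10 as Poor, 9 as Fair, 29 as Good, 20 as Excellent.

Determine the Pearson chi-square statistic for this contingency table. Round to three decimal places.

39.514

Row totals: 109, 103, 68. Column totals: 90, 54, 76, 60. Grand total N = 280.
Expected counts (row total × column total / N):
  None, Poor: 109×90/280 = 35.0357
  None, Fair: 109×54/280 = 21.0214
  None, Good: 109×76/280 = 29.5857
  None, Excellent: 109×60/280 = 23.3571
  Organic, Poor: 103×90/280 = 33.1071
  Organic, Fair: 103×54/280 = 19.8643
  Organic, Good: 103×76/280 = 27.9571
  Organic, Excellent: 103×60/280 = 22.0714
  Synthetic, Poor: 68×90/280 = 21.8571
  Synthetic, Fair: 68×54/280 = 13.1143
  Synthetic, Good: 68×76/280 = 18.4571
  Synthetic, Excellent: 68×60/280 = 14.5714
Contributions (O − E)²/E:
  (40 − 35.0357)²/35.0357 = 0.7034
  (12 − 21.0214)²/21.0214 = 3.8716
  (33 − 29.5857)²/29.5857 = 0.3940
  (24 − 23.3571)²/23.3571 = 0.0177
  (40 − 33.1071)²/33.1071 = 1.4351
  (33 − 19.8643)²/19.8643 = 8.6863
  (14 − 27.9571)²/27.9571 = 6.9678
  (16 − 22.0714)²/22.0714 = 1.6701
  (10 − 21.8571)²/21.8571 = 6.4323
  (9 − 13.1143)²/13.1143 = 1.2908
  (29 − 18.4571)²/18.4571 = 6.0222
  (20 − 14.5714)²/14.5714 = 2.0224
χ² = 0.7034 + 3.8716 + 0.3940 + 0.0177 + 1.4351 + 8.6863 + 6.9678 + 1.6701 + 6.4323 + 1.2908 + 6.0222 + 2.0224 = 39.514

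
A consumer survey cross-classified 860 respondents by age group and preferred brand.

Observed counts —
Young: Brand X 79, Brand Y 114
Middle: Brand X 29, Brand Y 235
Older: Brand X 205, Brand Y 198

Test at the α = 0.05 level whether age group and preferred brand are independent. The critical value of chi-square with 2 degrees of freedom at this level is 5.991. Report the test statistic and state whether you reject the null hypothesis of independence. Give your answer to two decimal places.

Row totals: 193, 264, 403. Column totals: 313, 547. Grand total N = 860.
Expected counts (row total × column total / N):
  Young, Brand X: 193×313/860 = 70.243
  Young, Brand Y: 193×547/860 = 122.757
  Middle, Brand X: 264×313/860 = 96.084
  Middle, Brand Y: 264×547/860 = 167.916
  Older, Brand X: 403×313/860 = 146.673
  Older, Brand Y: 403×547/860 = 256.327
Contributions (O − E)²/E:
  (79 − 70.243)²/70.243 = 1.0917
  (114 − 122.757)²/122.757 = 0.6247
  (29 − 96.084)²/96.084 = 46.8368
  (235 − 167.916)²/167.916 = 26.8007
  (205 − 146.673)²/146.673 = 23.1947
  (198 − 256.327)²/256.327 = 13.2723
χ² = 1.0917 + 0.6247 + 46.8368 + 26.8007 + 23.1947 + 13.2723 = 111.82
df = (3−1)(2−1) = 2. Since 111.82 > 5.991, reject the null hypothesis of independence at α = 0.05.

111.82; reject H₀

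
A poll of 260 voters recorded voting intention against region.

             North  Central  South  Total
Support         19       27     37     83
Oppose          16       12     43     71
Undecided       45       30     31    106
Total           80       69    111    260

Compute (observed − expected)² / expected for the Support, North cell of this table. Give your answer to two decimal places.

Row total (Support) = 83; column total (North) = 80; N = 260.
Expected count E = 83 × 80 / 260 = 25.538.
Contribution = (O − E)²/E = (19 − 25.538)² / 25.538 = 1.67.

1.67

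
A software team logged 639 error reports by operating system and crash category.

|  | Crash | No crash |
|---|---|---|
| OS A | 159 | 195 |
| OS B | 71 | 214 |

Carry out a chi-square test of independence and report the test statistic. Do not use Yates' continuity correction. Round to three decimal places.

27.421

Row totals: 354, 285. Column totals: 230, 409. Grand total N = 639.
Expected counts (row total × column total / N):
  OS A, Crash: 354×230/639 = 127.4178
  OS A, No crash: 354×409/639 = 226.5822
  OS B, Crash: 285×230/639 = 102.5822
  OS B, No crash: 285×409/639 = 182.4178
Contributions (O − E)²/E:
  (159 − 127.4178)²/127.4178 = 7.8281
  (195 − 226.5822)²/226.5822 = 4.4021
  (71 − 102.5822)²/102.5822 = 9.7233
  (214 − 182.4178)²/182.4178 = 5.4679
χ² = 7.8281 + 4.4021 + 9.7233 + 5.4679 = 27.421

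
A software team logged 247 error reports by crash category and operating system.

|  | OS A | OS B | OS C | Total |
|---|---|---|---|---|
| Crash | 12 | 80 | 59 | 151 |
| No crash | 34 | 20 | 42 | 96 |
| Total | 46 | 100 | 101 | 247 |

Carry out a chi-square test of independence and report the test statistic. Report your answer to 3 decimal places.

Grand total N = 247.
Expected counts (row total × column total / N):
  Crash, OS A: 151×46/247 = 28.1215
  Crash, OS B: 151×100/247 = 61.1336
  Crash, OS C: 151×101/247 = 61.7449
  No crash, OS A: 96×46/247 = 17.8785
  No crash, OS B: 96×100/247 = 38.8664
  No crash, OS C: 96×101/247 = 39.2551
Contributions (O − E)²/E:
  (12 − 28.1215)²/28.1215 = 9.2421
  (80 − 61.1336)²/61.1336 = 5.8223
  (59 − 61.7449)²/61.7449 = 0.1220
  (34 − 17.8785)²/17.8785 = 14.5372
  (20 − 38.8664)²/38.8664 = 9.1581
  (42 − 39.2551)²/39.2551 = 0.1919
χ² = 9.2421 + 5.8223 + 0.1220 + 14.5372 + 9.1581 + 0.1919 = 39.074

39.074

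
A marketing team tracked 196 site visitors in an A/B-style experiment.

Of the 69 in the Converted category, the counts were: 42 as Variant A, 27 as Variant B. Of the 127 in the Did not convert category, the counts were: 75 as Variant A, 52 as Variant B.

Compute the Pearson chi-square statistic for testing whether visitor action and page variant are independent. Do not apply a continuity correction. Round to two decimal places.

0.06

Row totals: 69, 127. Column totals: 117, 79. Grand total N = 196.
Expected counts (row total × column total / N):
  Converted, Variant A: 69×117/196 = 41.189
  Converted, Variant B: 69×79/196 = 27.811
  Did not convert, Variant A: 127×117/196 = 75.811
  Did not convert, Variant B: 127×79/196 = 51.189
Contributions (O − E)²/E:
  (42 − 41.189)²/41.189 = 0.0160
  (27 − 27.811)²/27.811 = 0.0236
  (75 − 75.811)²/75.811 = 0.0087
  (52 − 51.189)²/51.189 = 0.0128
χ² = 0.0160 + 0.0236 + 0.0087 + 0.0128 = 0.06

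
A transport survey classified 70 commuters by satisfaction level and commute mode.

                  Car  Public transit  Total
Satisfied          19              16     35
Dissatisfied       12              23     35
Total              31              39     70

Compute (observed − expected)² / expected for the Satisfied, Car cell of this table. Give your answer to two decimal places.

0.79

Row total (Satisfied) = 35; column total (Car) = 31; N = 70.
Expected count E = 35 × 31 / 70 = 15.500.
Contribution = (O − E)²/E = (19 − 15.500)² / 15.500 = 0.79.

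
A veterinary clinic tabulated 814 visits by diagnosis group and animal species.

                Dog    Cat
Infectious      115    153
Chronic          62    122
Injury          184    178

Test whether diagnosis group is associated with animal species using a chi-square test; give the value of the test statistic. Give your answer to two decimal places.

14.84

Row totals: 268, 184, 362. Column totals: 361, 453. Grand total N = 814.
Expected counts (row total × column total / N):
  Infectious, Dog: 268×361/814 = 118.855
  Infectious, Cat: 268×453/814 = 149.145
  Chronic, Dog: 184×361/814 = 81.602
  Chronic, Cat: 184×453/814 = 102.398
  Injury, Dog: 362×361/814 = 160.543
  Injury, Cat: 362×453/814 = 201.457
Contributions (O − E)²/E:
  (115 − 118.855)²/118.855 = 0.1250
  (153 − 149.145)²/149.145 = 0.0996
  (62 − 81.602)²/81.602 = 4.7087
  (122 − 102.398)²/102.398 = 3.7524
  (184 − 160.543)²/160.543 = 3.4273
  (178 − 201.457)²/201.457 = 2.7313
χ² = 0.1250 + 0.0996 + 4.7087 + 3.7524 + 3.4273 + 2.7313 = 14.84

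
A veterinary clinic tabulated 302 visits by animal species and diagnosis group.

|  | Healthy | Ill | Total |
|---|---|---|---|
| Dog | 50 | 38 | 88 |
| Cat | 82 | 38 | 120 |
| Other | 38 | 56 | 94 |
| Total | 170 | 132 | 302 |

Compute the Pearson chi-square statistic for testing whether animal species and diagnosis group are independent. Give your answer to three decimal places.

Grand total N = 302.
Expected counts (row total × column total / N):
  Dog, Healthy: 88×170/302 = 49.5364
  Dog, Ill: 88×132/302 = 38.4636
  Cat, Healthy: 120×170/302 = 67.5497
  Cat, Ill: 120×132/302 = 52.4503
  Other, Healthy: 94×170/302 = 52.9139
  Other, Ill: 94×132/302 = 41.0861
Contributions (O − E)²/E:
  (50 − 49.5364)²/49.5364 = 0.0043
  (38 − 38.4636)²/38.4636 = 0.0056
  (82 − 67.5497)²/67.5497 = 3.0912
  (38 − 52.4503)²/52.4503 = 3.9811
  (38 − 52.9139)²/52.9139 = 4.2035
  (56 − 41.0861)²/41.0861 = 5.4136
χ² = 0.0043 + 0.0056 + 3.0912 + 3.9811 + 4.2035 + 5.4136 = 16.699

16.699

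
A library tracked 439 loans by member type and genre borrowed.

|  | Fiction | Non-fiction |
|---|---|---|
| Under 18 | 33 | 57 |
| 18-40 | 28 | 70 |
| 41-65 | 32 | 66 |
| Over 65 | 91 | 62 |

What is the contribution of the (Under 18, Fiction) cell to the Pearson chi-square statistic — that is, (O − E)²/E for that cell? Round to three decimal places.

0.591

Row total (Under 18) = 90; column total (Fiction) = 184; N = 439.
Expected count E = 90 × 184 / 439 = 37.7221.
Contribution = (O − E)²/E = (33 − 37.7221)² / 37.7221 = 0.591.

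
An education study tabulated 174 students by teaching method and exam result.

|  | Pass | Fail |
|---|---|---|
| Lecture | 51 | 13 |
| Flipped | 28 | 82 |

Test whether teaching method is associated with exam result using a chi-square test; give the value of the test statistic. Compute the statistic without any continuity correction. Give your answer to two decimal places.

48.01

Row totals: 64, 110. Column totals: 79, 95. Grand total N = 174.
Expected counts (row total × column total / N):
  Lecture, Pass: 64×79/174 = 29.057
  Lecture, Fail: 64×95/174 = 34.943
  Flipped, Pass: 110×79/174 = 49.943
  Flipped, Fail: 110×95/174 = 60.057
Contributions (O − E)²/E:
  (51 − 29.057)²/29.057 = 16.5707
  (13 − 34.943)²/34.943 = 13.7794
  (28 − 49.943)²/49.943 = 9.6409
  (82 − 60.057)²/60.057 = 8.0173
χ² = 16.5707 + 13.7794 + 9.6409 + 8.0173 = 48.01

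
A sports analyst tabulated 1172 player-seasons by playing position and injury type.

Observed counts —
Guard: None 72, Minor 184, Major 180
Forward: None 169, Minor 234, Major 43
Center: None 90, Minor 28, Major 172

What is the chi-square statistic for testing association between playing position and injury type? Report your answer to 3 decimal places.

Row totals: 436, 446, 290. Column totals: 331, 446, 395. Grand total N = 1172.
Expected counts (row total × column total / N):
  Guard, None: 436×331/1172 = 123.13652
  Guard, Minor: 436×446/1172 = 165.91809
  Guard, Major: 436×395/1172 = 146.94539
  Forward, None: 446×331/1172 = 125.96075
  Forward, Minor: 446×446/1172 = 169.72355
  Forward, Major: 446×395/1172 = 150.31570
  Center, None: 290×331/1172 = 81.90273
  Center, Minor: 290×446/1172 = 110.35836
  Center, Major: 290×395/1172 = 97.73891
Contributions (O − E)²/E:
  (72 − 123.13652)²/123.13652 = 21.2361
  (184 − 165.91809)²/165.91809 = 1.9706
  (180 − 146.94539)²/146.94539 = 7.4355
  (169 − 125.96075)²/125.96075 = 14.7060
  (234 − 169.72355)²/169.72355 = 24.3423
  (43 − 150.31570)²/150.31570 = 76.6165
  (90 − 81.90273)²/81.90273 = 0.8005
  (28 − 110.35836)²/110.35836 = 61.4625
  (172 − 97.73891)²/97.73891 = 56.4229
χ² = 21.2361 + 1.9706 + 7.4355 + 14.7060 + 24.3423 + 76.6165 + 0.8005 + 61.4625 + 56.4229 = 264.993

264.993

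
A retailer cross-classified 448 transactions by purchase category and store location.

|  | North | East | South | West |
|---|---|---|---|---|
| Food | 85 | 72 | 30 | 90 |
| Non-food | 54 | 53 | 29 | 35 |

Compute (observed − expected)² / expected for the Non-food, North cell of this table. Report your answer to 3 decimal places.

0.017

Row total (Non-food) = 171; column total (North) = 139; N = 448.
Expected count E = 171 × 139 / 448 = 53.0558.
Contribution = (O − E)²/E = (54 − 53.0558)² / 53.0558 = 0.017.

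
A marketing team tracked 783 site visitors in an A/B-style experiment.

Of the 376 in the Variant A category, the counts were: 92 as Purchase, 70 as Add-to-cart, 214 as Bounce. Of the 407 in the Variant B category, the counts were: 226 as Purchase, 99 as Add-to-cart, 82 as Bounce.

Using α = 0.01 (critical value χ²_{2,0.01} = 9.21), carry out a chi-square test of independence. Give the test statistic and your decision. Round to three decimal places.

Row totals: 376, 407. Column totals: 318, 169, 296. Grand total N = 783.
Expected counts (row total × column total / N):
  Variant A, Purchase: 376×318/783 = 152.7050
  Variant A, Add-to-cart: 376×169/783 = 81.1545
  Variant A, Bounce: 376×296/783 = 142.1405
  Variant B, Purchase: 407×318/783 = 165.2950
  Variant B, Add-to-cart: 407×169/783 = 87.8455
  Variant B, Bounce: 407×296/783 = 153.8595
Contributions (O − E)²/E:
  (92 − 152.7050)²/152.7050 = 24.1321
  (70 − 81.1545)²/81.1545 = 1.5332
  (214 − 142.1405)²/142.1405 = 36.3288
  (226 − 165.2950)²/165.2950 = 22.2941
  (99 − 87.8455)²/87.8455 = 1.4164
  (82 − 153.8595)²/153.8595 = 33.5617
χ² = 24.1321 + 1.5332 + 36.3288 + 22.2941 + 1.4164 + 33.5617 = 119.266
df = (2−1)(3−1) = 2. Since 119.266 > 9.21, reject the null hypothesis of independence at α = 0.01.

119.266; reject H₀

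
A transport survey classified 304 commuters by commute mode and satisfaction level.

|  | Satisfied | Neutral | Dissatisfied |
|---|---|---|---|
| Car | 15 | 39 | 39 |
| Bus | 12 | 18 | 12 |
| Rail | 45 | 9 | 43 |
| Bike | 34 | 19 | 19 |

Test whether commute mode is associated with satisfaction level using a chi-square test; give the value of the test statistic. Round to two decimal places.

Row totals: 93, 42, 97, 72. Column totals: 106, 85, 113. Grand total N = 304.
Expected counts (row total × column total / N):
  Car, Satisfied: 93×106/304 = 32.4276
  Car, Neutral: 93×85/304 = 26.0033
  Car, Dissatisfied: 93×113/304 = 34.5691
  Bus, Satisfied: 42×106/304 = 14.6447
  Bus, Neutral: 42×85/304 = 11.7434
  Bus, Dissatisfied: 42×113/304 = 15.6118
  Rail, Satisfied: 97×106/304 = 33.8224
  Rail, Neutral: 97×85/304 = 27.1217
  Rail, Dissatisfied: 97×113/304 = 36.0559
  Bike, Satisfied: 72×106/304 = 25.1053
  Bike, Neutral: 72×85/304 = 20.1316
  Bike, Dissatisfied: 72×113/304 = 26.7632
Contributions (O − E)²/E:
  (15 − 32.4276)²/32.4276 = 9.3661
  (39 − 26.0033)²/26.0033 = 6.4959
  (39 − 34.5691)²/34.5691 = 0.5679
  (12 − 14.6447)²/14.6447 = 0.4776
  (18 − 11.7434)²/11.7434 = 3.3334
  (12 − 15.6118)²/15.6118 = 0.8356
  (45 − 33.8224)²/33.8224 = 3.6940
  (9 − 27.1217)²/27.1217 = 12.1082
  (43 − 36.0559)²/36.0559 = 1.3374
  (34 − 25.1053)²/25.1053 = 3.1514
  (19 − 20.1316)²/20.1316 = 0.0636
  (19 − 26.7632)²/26.7632 = 2.2519
χ² = 9.3661 + 6.4959 + 0.5679 + 0.4776 + 3.3334 + 0.8356 + 3.6940 + 12.1082 + 1.3374 + 3.1514 + 0.0636 + 2.2519 = 43.68

43.68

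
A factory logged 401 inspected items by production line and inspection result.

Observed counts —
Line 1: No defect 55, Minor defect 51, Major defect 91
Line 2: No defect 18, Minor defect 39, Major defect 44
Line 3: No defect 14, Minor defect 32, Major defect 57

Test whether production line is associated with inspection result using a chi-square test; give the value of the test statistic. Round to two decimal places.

Row totals: 197, 101, 103. Column totals: 87, 122, 192. Grand total N = 401.
Expected counts (row total × column total / N):
  Line 1, No defect: 197×87/401 = 42.741
  Line 1, Minor defect: 197×122/401 = 59.935
  Line 1, Major defect: 197×192/401 = 94.324
  Line 2, No defect: 101×87/401 = 21.913
  Line 2, Minor defect: 101×122/401 = 30.728
  Line 2, Major defect: 101×192/401 = 48.359
  Line 3, No defect: 103×87/401 = 22.347
  Line 3, Minor defect: 103×122/401 = 31.337
  Line 3, Major defect: 103×192/401 = 49.317
Contributions (O − E)²/E:
  (55 − 42.741)²/42.741 = 3.5161
  (51 − 59.935)²/59.935 = 1.3320
  (91 − 94.324)²/94.324 = 0.1171
  (18 − 21.913)²/21.913 = 0.6987
  (39 − 30.728)²/30.728 = 2.2268
  (44 − 48.359)²/48.359 = 0.3929
  (14 − 22.347)²/22.347 = 3.1178
  (32 − 31.337)²/31.337 = 0.0140
  (57 − 49.317)²/49.317 = 1.1969
χ² = 3.5161 + 1.3320 + 0.1171 + 0.6987 + 2.2268 + 0.3929 + 3.1178 + 0.0140 + 1.1969 = 12.61

12.61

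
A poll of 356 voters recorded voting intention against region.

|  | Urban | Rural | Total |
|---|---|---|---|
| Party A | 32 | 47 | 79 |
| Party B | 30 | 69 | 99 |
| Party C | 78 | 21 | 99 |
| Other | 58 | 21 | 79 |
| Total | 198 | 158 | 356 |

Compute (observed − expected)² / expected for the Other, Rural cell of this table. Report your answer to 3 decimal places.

Row total (Other) = 79; column total (Rural) = 158; N = 356.
Expected count E = 79 × 158 / 356 = 35.0618.
Contribution = (O − E)²/E = (21 − 35.0618)² / 35.0618 = 5.640.

5.640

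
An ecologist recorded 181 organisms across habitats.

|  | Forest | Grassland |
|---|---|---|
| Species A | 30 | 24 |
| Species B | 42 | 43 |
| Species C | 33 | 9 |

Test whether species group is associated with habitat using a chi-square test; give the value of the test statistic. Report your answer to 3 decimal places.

10.003

Row totals: 54, 85, 42. Column totals: 105, 76. Grand total N = 181.
Expected counts (row total × column total / N):
  Species A, Forest: 54×105/181 = 31.3260
  Species A, Grassland: 54×76/181 = 22.6740
  Species B, Forest: 85×105/181 = 49.3094
  Species B, Grassland: 85×76/181 = 35.6906
  Species C, Forest: 42×105/181 = 24.3646
  Species C, Grassland: 42×76/181 = 17.6354
Contributions (O − E)²/E:
  (30 − 31.3260)²/31.3260 = 0.0561
  (24 − 22.6740)²/22.6740 = 0.0775
  (42 − 49.3094)²/49.3094 = 1.0835
  (43 − 35.6906)²/35.6906 = 1.4970
  (33 − 24.3646)²/24.3646 = 3.0606
  (9 − 17.6354)²/17.6354 = 4.2284
χ² = 0.0561 + 0.0775 + 1.0835 + 1.4970 + 3.0606 + 4.2284 = 10.003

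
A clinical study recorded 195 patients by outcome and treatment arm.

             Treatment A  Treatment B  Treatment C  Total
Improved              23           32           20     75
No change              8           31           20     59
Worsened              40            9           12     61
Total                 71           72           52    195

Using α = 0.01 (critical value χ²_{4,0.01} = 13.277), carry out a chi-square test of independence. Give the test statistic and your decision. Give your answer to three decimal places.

Grand total N = 195.
Expected counts (row total × column total / N):
  Improved, Treatment A: 75×71/195 = 27.3077
  Improved, Treatment B: 75×72/195 = 27.6923
  Improved, Treatment C: 75×52/195 = 20.0000
  No change, Treatment A: 59×71/195 = 21.4821
  No change, Treatment B: 59×72/195 = 21.7846
  No change, Treatment C: 59×52/195 = 15.7333
  Worsened, Treatment A: 61×71/195 = 22.2103
  Worsened, Treatment B: 61×72/195 = 22.5231
  Worsened, Treatment C: 61×52/195 = 16.2667
Contributions (O − E)²/E:
  (23 − 27.3077)²/27.3077 = 0.6795
  (32 − 27.6923)²/27.6923 = 0.6701
  (20 − 20.0000)²/20.0000 = 0.0000
  (8 − 21.4821)²/21.4821 = 8.4613
  (31 − 21.7846)²/21.7846 = 3.8983
  (20 − 15.7333)²/15.7333 = 1.1571
  (40 − 22.2103)²/22.2103 = 14.2489
  (9 − 22.5231)²/22.5231 = 8.1194
  (12 − 16.2667)²/16.2667 = 1.1191
χ² = 0.6795 + 0.6701 + 0.0000 + 8.4613 + 3.8983 + 1.1571 + 14.2489 + 8.1194 + 1.1191 = 38.354
df = (3−1)(3−1) = 4. Since 38.354 > 13.277, reject the null hypothesis of independence at α = 0.01.

38.354; reject H₀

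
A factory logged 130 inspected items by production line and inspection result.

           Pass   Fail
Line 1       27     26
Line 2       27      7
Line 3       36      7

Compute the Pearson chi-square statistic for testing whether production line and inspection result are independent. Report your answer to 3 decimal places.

Row totals: 53, 34, 43. Column totals: 90, 40. Grand total N = 130.
Expected counts (row total × column total / N):
  Line 1, Pass: 53×90/130 = 36.69231
  Line 1, Fail: 53×40/130 = 16.30769
  Line 2, Pass: 34×90/130 = 23.53846
  Line 2, Fail: 34×40/130 = 10.46154
  Line 3, Pass: 43×90/130 = 29.76923
  Line 3, Fail: 43×40/130 = 13.23077
Contributions (O − E)²/E:
  (27 − 36.69231)²/36.69231 = 2.5602
  (26 − 16.30769)²/16.30769 = 5.7605
  (27 − 23.53846)²/23.53846 = 0.5091
  (7 − 10.46154)²/10.46154 = 1.1454
  (36 − 29.76923)²/29.76923 = 1.3041
  (7 − 13.23077)²/13.23077 = 2.9343
χ² = 2.5602 + 5.7605 + 0.5091 + 1.1454 + 1.3041 + 2.9343 = 14.214

14.214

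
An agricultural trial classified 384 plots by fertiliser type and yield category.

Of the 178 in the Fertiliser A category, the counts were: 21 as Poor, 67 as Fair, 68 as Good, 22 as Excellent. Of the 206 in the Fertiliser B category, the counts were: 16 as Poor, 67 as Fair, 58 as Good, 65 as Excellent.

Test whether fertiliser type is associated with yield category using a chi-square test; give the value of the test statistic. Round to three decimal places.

20.791

Row totals: 178, 206. Column totals: 37, 134, 126, 87. Grand total N = 384.
Expected counts (row total × column total / N):
  Fertiliser A, Poor: 178×37/384 = 17.1510
  Fertiliser A, Fair: 178×134/384 = 62.1146
  Fertiliser A, Good: 178×126/384 = 58.4062
  Fertiliser A, Excellent: 178×87/384 = 40.3281
  Fertiliser B, Poor: 206×37/384 = 19.8490
  Fertiliser B, Fair: 206×134/384 = 71.8854
  Fertiliser B, Good: 206×126/384 = 67.5938
  Fertiliser B, Excellent: 206×87/384 = 46.6719
Contributions (O − E)²/E:
  (21 − 17.1510)²/17.1510 = 0.8638
  (67 − 62.1146)²/62.1146 = 0.3842
  (68 − 58.4062)²/58.4062 = 1.5759
  (22 − 40.3281)²/40.3281 = 8.3297
  (16 − 19.8490)²/19.8490 = 0.7464
  (67 − 71.8854)²/71.8854 = 0.3320
  (58 − 67.5938)²/67.5938 = 1.3617
  (65 − 46.6719)²/46.6719 = 7.1975
χ² = 0.8638 + 0.3842 + 1.5759 + 8.3297 + 0.7464 + 0.3320 + 1.3617 + 7.1975 = 20.791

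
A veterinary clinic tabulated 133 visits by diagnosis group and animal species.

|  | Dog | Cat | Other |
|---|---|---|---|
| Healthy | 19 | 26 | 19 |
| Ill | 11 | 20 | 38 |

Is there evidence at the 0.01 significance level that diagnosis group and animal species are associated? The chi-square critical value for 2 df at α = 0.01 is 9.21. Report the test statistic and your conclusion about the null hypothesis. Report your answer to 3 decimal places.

Row totals: 64, 69. Column totals: 30, 46, 57. Grand total N = 133.
Expected counts (row total × column total / N):
  Healthy, Dog: 64×30/133 = 14.4361
  Healthy, Cat: 64×46/133 = 22.1353
  Healthy, Other: 64×57/133 = 27.4286
  Ill, Dog: 69×30/133 = 15.5639
  Ill, Cat: 69×46/133 = 23.8647
  Ill, Other: 69×57/133 = 29.5714
Contributions (O − E)²/E:
  (19 − 14.4361)²/14.4361 = 1.4429
  (26 − 22.1353)²/22.1353 = 0.6748
  (19 − 27.4286)²/27.4286 = 2.5900
  (11 − 15.5639)²/15.5639 = 1.3383
  (20 − 23.8647)²/23.8647 = 0.6259
  (38 − 29.5714)²/29.5714 = 2.4024
χ² = 1.4429 + 0.6748 + 2.5900 + 1.3383 + 0.6259 + 2.4024 = 9.074
df = (2−1)(3−1) = 2. Since 9.074 < 9.21, fail to reject the null hypothesis of independence at α = 0.01.

9.074; fail to reject H₀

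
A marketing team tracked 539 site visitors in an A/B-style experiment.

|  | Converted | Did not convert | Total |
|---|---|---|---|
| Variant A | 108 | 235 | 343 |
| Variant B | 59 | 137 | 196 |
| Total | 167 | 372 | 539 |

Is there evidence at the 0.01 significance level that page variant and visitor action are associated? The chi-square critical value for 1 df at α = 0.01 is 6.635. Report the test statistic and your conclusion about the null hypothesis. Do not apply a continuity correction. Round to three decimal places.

Grand total N = 539.
Expected counts (row total × column total / N):
  Variant A, Converted: 343×167/539 = 106.2727
  Variant A, Did not convert: 343×372/539 = 236.7273
  Variant B, Converted: 196×167/539 = 60.7273
  Variant B, Did not convert: 196×372/539 = 135.2727
Contributions (O − E)²/E:
  (108 − 106.2727)²/106.2727 = 0.0281
  (235 − 236.7273)²/236.7273 = 0.0126
  (59 − 60.7273)²/60.7273 = 0.0491
  (137 − 135.2727)²/135.2727 = 0.0221
χ² = 0.0281 + 0.0126 + 0.0491 + 0.0221 = 0.112
df = (2−1)(2−1) = 1. Since 0.112 < 6.635, fail to reject the null hypothesis of independence at α = 0.01.

0.112; fail to reject H₀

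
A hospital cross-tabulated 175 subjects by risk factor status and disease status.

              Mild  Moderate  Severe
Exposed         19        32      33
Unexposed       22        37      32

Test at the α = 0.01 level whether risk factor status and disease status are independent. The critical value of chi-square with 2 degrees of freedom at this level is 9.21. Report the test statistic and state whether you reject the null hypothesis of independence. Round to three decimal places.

0.318; fail to reject H₀

Row totals: 84, 91. Column totals: 41, 69, 65. Grand total N = 175.
Expected counts (row total × column total / N):
  Exposed, Mild: 84×41/175 = 19.6800
  Exposed, Moderate: 84×69/175 = 33.1200
  Exposed, Severe: 84×65/175 = 31.2000
  Unexposed, Mild: 91×41/175 = 21.3200
  Unexposed, Moderate: 91×69/175 = 35.8800
  Unexposed, Severe: 91×65/175 = 33.8000
Contributions (O − E)²/E:
  (19 − 19.6800)²/19.6800 = 0.0235
  (32 − 33.1200)²/33.1200 = 0.0379
  (33 − 31.2000)²/31.2000 = 0.1038
  (22 − 21.3200)²/21.3200 = 0.0217
  (37 − 35.8800)²/35.8800 = 0.0350
  (32 − 33.8000)²/33.8000 = 0.0959
χ² = 0.0235 + 0.0379 + 0.1038 + 0.0217 + 0.0350 + 0.0959 = 0.318
df = (2−1)(3−1) = 2. Since 0.318 < 9.21, fail to reject the null hypothesis of independence at α = 0.01.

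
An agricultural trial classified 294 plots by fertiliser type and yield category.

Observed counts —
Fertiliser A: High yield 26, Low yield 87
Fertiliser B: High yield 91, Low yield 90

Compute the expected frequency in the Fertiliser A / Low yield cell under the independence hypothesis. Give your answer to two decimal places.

Row total (Fertiliser A) = 113; column total (Low yield) = 177; grand total N = 294.
Expected count = (row total × column total) / N = 113 × 177 / 294 = 68.03.

68.03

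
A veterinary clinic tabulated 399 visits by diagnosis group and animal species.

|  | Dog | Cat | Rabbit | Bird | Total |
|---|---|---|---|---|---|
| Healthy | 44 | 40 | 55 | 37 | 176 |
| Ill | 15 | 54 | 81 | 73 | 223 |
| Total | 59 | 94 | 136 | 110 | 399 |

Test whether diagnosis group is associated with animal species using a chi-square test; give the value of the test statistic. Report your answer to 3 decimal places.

27.943

Grand total N = 399.
Expected counts (row total × column total / N):
  Healthy, Dog: 176×59/399 = 26.0251
  Healthy, Cat: 176×94/399 = 41.4637
  Healthy, Rabbit: 176×136/399 = 59.9900
  Healthy, Bird: 176×110/399 = 48.5213
  Ill, Dog: 223×59/399 = 32.9749
  Ill, Cat: 223×94/399 = 52.5363
  Ill, Rabbit: 223×136/399 = 76.0100
  Ill, Bird: 223×110/399 = 61.4787
Contributions (O − E)²/E:
  (44 − 26.0251)²/26.0251 = 12.4148
  (40 − 41.4637)²/41.4637 = 0.0517
  (55 − 59.9900)²/59.9900 = 0.4151
  (37 − 48.5213)²/48.5213 = 2.7357
  (15 − 32.9749)²/32.9749 = 9.7983
  (54 − 52.5363)²/52.5363 = 0.0408
  (81 − 76.0100)²/76.0100 = 0.3276
  (73 − 61.4787)²/61.4787 = 2.1591
χ² = 12.4148 + 0.0517 + 0.4151 + 2.7357 + 9.7983 + 0.0408 + 0.3276 + 2.1591 = 27.943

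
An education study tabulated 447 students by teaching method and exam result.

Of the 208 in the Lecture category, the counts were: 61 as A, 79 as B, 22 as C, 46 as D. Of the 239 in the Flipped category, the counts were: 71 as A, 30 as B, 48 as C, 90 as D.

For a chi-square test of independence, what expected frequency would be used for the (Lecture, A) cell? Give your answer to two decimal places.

Row total (Lecture) = 208; column total (A) = 132; grand total N = 447.
Expected count = (row total × column total) / N = 208 × 132 / 447 = 61.42.

61.42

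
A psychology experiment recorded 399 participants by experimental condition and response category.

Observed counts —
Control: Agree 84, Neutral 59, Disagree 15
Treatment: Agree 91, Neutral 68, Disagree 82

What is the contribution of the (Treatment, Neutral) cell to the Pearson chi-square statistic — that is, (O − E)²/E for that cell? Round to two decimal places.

Row total (Treatment) = 241; column total (Neutral) = 127; N = 399.
Expected count E = 241 × 127 / 399 = 76.709.
Contribution = (O − E)²/E = (68 − 76.709)² / 76.709 = 0.99.

0.99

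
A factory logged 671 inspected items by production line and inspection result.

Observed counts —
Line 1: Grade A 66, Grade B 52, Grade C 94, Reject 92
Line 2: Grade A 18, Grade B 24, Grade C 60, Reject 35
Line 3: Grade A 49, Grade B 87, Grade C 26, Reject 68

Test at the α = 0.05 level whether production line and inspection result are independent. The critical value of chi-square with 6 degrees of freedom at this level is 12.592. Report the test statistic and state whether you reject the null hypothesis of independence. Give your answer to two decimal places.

Row totals: 304, 137, 230. Column totals: 133, 163, 180, 195. Grand total N = 671.
Expected counts (row total × column total / N):
  Line 1, Grade A: 304×133/671 = 60.256
  Line 1, Grade B: 304×163/671 = 73.848
  Line 1, Grade C: 304×180/671 = 81.550
  Line 1, Reject: 304×195/671 = 88.346
  Line 2, Grade A: 137×133/671 = 27.155
  Line 2, Grade B: 137×163/671 = 33.280
  Line 2, Grade C: 137×180/671 = 36.751
  Line 2, Reject: 137×195/671 = 39.814
  Line 3, Grade A: 230×133/671 = 45.589
  Line 3, Grade B: 230×163/671 = 55.872
  Line 3, Grade C: 230×180/671 = 61.699
  Line 3, Reject: 230×195/671 = 66.841
Contributions (O − E)²/E:
  (66 − 60.256)²/60.256 = 0.5476
  (52 − 73.848)²/73.848 = 6.4638
  (94 − 81.550)²/81.550 = 1.9007
  (92 − 88.346)²/88.346 = 0.1511
  (18 − 27.155)²/27.155 = 3.0865
  (24 − 33.280)²/33.280 = 2.5877
  (60 − 36.751)²/36.751 = 14.7075
  (35 − 39.814)²/39.814 = 0.5821
  (49 − 45.589)²/45.589 = 0.2552
  (87 − 55.872)²/55.872 = 17.3424
  (26 − 61.699)²/61.699 = 20.6554
  (68 − 66.841)²/66.841 = 0.0201
χ² = 0.5476 + 6.4638 + 1.9007 + 0.1511 + 3.0865 + 2.5877 + 14.7075 + 0.5821 + 0.2552 + 17.3424 + 20.6554 + 0.0201 = 68.30
df = (3−1)(4−1) = 6. Since 68.30 > 12.592, reject the null hypothesis of independence at α = 0.05.

68.30; reject H₀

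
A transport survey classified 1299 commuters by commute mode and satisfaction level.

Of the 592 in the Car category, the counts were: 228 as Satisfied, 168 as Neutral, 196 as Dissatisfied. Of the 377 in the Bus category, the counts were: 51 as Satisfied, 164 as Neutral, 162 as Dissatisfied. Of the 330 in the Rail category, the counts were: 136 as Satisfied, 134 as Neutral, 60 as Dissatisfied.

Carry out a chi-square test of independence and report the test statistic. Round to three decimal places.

Row totals: 592, 377, 330. Column totals: 415, 466, 418. Grand total N = 1299.
Expected counts (row total × column total / N):
  Car, Satisfied: 592×415/1299 = 189.1301
  Car, Neutral: 592×466/1299 = 212.3726
  Car, Dissatisfied: 592×418/1299 = 190.4973
  Bus, Satisfied: 377×415/1299 = 120.4426
  Bus, Neutral: 377×466/1299 = 135.2440
  Bus, Dissatisfied: 377×418/1299 = 121.3133
  Rail, Satisfied: 330×415/1299 = 105.4273
  Rail, Neutral: 330×466/1299 = 118.3834
  Rail, Dissatisfied: 330×418/1299 = 106.1894
Contributions (O − E)²/E:
  (228 − 189.1301)²/189.1301 = 7.9885
  (168 − 212.3726)²/212.3726 = 9.2711
  (196 − 190.4973)²/190.4973 = 0.1590
  (51 − 120.4426)²/120.4426 = 40.0379
  (164 − 135.2440)²/135.2440 = 6.1142
  (162 − 121.3133)²/121.3133 = 13.6457
  (136 − 105.4273)²/105.4273 = 8.8657
  (134 − 118.3834)²/118.3834 = 2.0601
  (60 − 106.1894)²/106.1894 = 20.0911
χ² = 7.9885 + 9.2711 + 0.1590 + 40.0379 + 6.1142 + 13.6457 + 8.8657 + 2.0601 + 20.0911 = 108.233

108.233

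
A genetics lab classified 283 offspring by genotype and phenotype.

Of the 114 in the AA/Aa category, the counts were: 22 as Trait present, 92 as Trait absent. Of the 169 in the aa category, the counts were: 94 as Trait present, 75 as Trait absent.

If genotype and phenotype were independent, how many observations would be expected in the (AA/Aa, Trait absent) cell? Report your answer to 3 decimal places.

Row total (AA/Aa) = 114; column total (Trait absent) = 167; grand total N = 283.
Expected count = (row total × column total) / N = 114 × 167 / 283 = 67.272.

67.272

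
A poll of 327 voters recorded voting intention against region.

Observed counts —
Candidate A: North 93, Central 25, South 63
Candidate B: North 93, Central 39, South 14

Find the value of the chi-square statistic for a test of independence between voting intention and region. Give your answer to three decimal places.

30.852

Row totals: 181, 146. Column totals: 186, 64, 77. Grand total N = 327.
Expected counts (row total × column total / N):
  Candidate A, North: 181×186/327 = 102.9541
  Candidate A, Central: 181×64/327 = 35.4251
  Candidate A, South: 181×77/327 = 42.6208
  Candidate B, North: 146×186/327 = 83.0459
  Candidate B, Central: 146×64/327 = 28.5749
  Candidate B, South: 146×77/327 = 34.3792
Contributions (O − E)²/E:
  (93 − 102.9541)²/102.9541 = 0.9624
  (25 − 35.4251)²/35.4251 = 3.0680
  (63 − 42.6208)²/42.6208 = 9.7443
  (93 − 83.0459)²/83.0459 = 1.1931
  (39 − 28.5749)²/28.5749 = 3.8034
  (14 − 34.3792)²/34.3792 = 12.0803
χ² = 0.9624 + 3.0680 + 9.7443 + 1.1931 + 3.8034 + 12.0803 = 30.852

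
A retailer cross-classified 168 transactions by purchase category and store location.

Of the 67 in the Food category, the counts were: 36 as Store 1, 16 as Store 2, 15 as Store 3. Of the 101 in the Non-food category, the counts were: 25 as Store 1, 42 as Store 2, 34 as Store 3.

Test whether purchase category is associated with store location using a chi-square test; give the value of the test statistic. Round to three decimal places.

Row totals: 67, 101. Column totals: 61, 58, 49. Grand total N = 168.
Expected counts (row total × column total / N):
  Food, Store 1: 67×61/168 = 24.3274
  Food, Store 2: 67×58/168 = 23.1310
  Food, Store 3: 67×49/168 = 19.5417
  Non-food, Store 1: 101×61/168 = 36.6726
  Non-food, Store 2: 101×58/168 = 34.8690
  Non-food, Store 3: 101×49/168 = 29.4583
Contributions (O − E)²/E:
  (36 − 24.3274)²/24.3274 = 5.6007
  (16 − 23.1310)²/23.1310 = 2.1984
  (15 − 19.5417)²/19.5417 = 1.0555
  (25 − 36.6726)²/36.6726 = 3.7153
  (42 − 34.8690)²/34.8690 = 1.4583
  (34 − 29.4583)²/29.4583 = 0.7002
χ² = 5.6007 + 2.1984 + 1.0555 + 3.7153 + 1.4583 + 0.7002 = 14.728

14.728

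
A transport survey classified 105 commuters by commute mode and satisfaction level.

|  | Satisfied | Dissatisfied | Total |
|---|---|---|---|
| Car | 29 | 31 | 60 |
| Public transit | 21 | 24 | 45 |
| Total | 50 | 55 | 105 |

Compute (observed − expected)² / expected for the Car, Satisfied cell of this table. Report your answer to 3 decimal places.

Row total (Car) = 60; column total (Satisfied) = 50; N = 105.
Expected count E = 60 × 50 / 105 = 28.5714.
Contribution = (O − E)²/E = (29 − 28.5714)² / 28.5714 = 0.006.

0.006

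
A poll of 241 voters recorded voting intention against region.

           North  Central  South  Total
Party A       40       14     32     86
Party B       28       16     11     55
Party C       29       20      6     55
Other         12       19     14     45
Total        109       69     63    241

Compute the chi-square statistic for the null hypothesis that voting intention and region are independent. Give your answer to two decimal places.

23.30

Grand total N = 241.
Expected counts (row total × column total / N):
  Party A, North: 86×109/241 = 38.89627
  Party A, Central: 86×69/241 = 24.62241
  Party A, South: 86×63/241 = 22.48133
  Party B, North: 55×109/241 = 24.87552
  Party B, Central: 55×69/241 = 15.74689
  Party B, South: 55×63/241 = 14.37759
  Party C, North: 55×109/241 = 24.87552
  Party C, Central: 55×69/241 = 15.74689
  Party C, South: 55×63/241 = 14.37759
  Other, North: 45×109/241 = 20.35270
  Other, Central: 45×69/241 = 12.88382
  Other, South: 45×63/241 = 11.76349
Contributions (O − E)²/E:
  (40 − 38.89627)²/38.89627 = 0.0313
  (14 − 24.62241)²/24.62241 = 4.5826
  (32 − 22.48133)²/22.48133 = 4.0302
  (28 − 24.87552)²/24.87552 = 0.3924
  (16 − 15.74689)²/15.74689 = 0.0041
  (11 − 14.37759)²/14.37759 = 0.7935
  (29 − 24.87552)²/24.87552 = 0.6839
  (20 − 15.74689)²/15.74689 = 1.1487
  (6 − 14.37759)²/14.37759 = 4.8815
  (12 − 20.35270)²/20.35270 = 3.4279
  (19 − 12.88382)²/12.88382 = 2.9035
  (14 − 11.76349)²/11.76349 = 0.4252
χ² = 0.0313 + 4.5826 + 4.0302 + 0.3924 + 0.0041 + 0.7935 + 0.6839 + 1.1487 + 4.8815 + 3.4279 + 2.9035 + 0.4252 = 23.30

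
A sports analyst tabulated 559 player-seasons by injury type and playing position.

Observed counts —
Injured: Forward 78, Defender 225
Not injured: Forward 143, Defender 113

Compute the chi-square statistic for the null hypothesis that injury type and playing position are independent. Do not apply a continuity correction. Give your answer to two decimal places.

Row totals: 303, 256. Column totals: 221, 338. Grand total N = 559.
Expected counts (row total × column total / N):
  Injured, Forward: 303×221/559 = 119.791
  Injured, Defender: 303×338/559 = 183.209
  Not injured, Forward: 256×221/559 = 101.209
  Not injured, Defender: 256×338/559 = 154.791
Contributions (O − E)²/E:
  (78 − 119.791)²/119.791 = 14.5795
  (225 − 183.209)²/183.209 = 9.5328
  (143 − 101.209)²/101.209 = 17.2562
  (113 − 154.791)²/154.791 = 11.2829
χ² = 14.5795 + 9.5328 + 17.2562 + 11.2829 = 52.65

52.65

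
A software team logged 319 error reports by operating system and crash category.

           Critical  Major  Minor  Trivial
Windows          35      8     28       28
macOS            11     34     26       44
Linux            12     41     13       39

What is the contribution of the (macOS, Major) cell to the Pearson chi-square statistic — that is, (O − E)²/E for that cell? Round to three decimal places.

0.556

Row total (macOS) = 115; column total (Major) = 83; N = 319.
Expected count E = 115 × 83 / 319 = 29.92163.
Contribution = (O − E)²/E = (34 − 29.92163)² / 29.92163 = 0.556.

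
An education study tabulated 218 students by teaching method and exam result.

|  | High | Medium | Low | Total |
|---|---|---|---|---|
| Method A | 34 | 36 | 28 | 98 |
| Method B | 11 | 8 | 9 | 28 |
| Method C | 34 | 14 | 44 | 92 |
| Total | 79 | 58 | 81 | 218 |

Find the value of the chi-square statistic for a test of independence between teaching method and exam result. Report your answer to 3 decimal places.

13.406

Grand total N = 218.
Expected counts (row total × column total / N):
  Method A, High: 98×79/218 = 35.5138
  Method A, Medium: 98×58/218 = 26.0734
  Method A, Low: 98×81/218 = 36.4128
  Method B, High: 28×79/218 = 10.1468
  Method B, Medium: 28×58/218 = 7.4495
  Method B, Low: 28×81/218 = 10.4037
  Method C, High: 92×79/218 = 33.3394
  Method C, Medium: 92×58/218 = 24.4771
  Method C, Low: 92×81/218 = 34.1835
Contributions (O − E)²/E:
  (34 − 35.5138)²/35.5138 = 0.0645
  (36 − 26.0734)²/26.0734 = 3.7792
  (28 − 36.4128)²/36.4128 = 1.9437
  (11 − 10.1468)²/10.1468 = 0.0717
  (8 − 7.4495)²/7.4495 = 0.0407
  (9 − 10.4037)²/10.4037 = 0.1894
  (34 − 33.3394)²/33.3394 = 0.0131
  (14 − 24.4771)²/24.4771 = 4.4846
  (44 − 34.1835)²/34.1835 = 2.8190
χ² = 0.0645 + 3.7792 + 1.9437 + 0.0717 + 0.0407 + 0.1894 + 0.0131 + 4.4846 + 2.8190 = 13.406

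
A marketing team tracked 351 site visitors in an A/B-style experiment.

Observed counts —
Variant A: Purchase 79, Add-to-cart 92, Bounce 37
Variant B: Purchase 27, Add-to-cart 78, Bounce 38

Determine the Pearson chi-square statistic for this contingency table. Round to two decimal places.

15.16

Row totals: 208, 143. Column totals: 106, 170, 75. Grand total N = 351.
Expected counts (row total × column total / N):
  Variant A, Purchase: 208×106/351 = 62.815
  Variant A, Add-to-cart: 208×170/351 = 100.741
  Variant A, Bounce: 208×75/351 = 44.444
  Variant B, Purchase: 143×106/351 = 43.185
  Variant B, Add-to-cart: 143×170/351 = 69.259
  Variant B, Bounce: 143×75/351 = 30.556
Contributions (O − E)²/E:
  (79 − 62.815)²/62.815 = 4.1702
  (92 − 100.741)²/100.741 = 0.7584
  (37 − 44.444)²/44.444 = 1.2468
  (27 − 43.185)²/43.185 = 6.0659
  (78 − 69.259)²/69.259 = 1.1032
  (38 − 30.556)²/30.556 = 1.8135
χ² = 4.1702 + 0.7584 + 1.2468 + 6.0659 + 1.1032 + 1.8135 = 15.16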